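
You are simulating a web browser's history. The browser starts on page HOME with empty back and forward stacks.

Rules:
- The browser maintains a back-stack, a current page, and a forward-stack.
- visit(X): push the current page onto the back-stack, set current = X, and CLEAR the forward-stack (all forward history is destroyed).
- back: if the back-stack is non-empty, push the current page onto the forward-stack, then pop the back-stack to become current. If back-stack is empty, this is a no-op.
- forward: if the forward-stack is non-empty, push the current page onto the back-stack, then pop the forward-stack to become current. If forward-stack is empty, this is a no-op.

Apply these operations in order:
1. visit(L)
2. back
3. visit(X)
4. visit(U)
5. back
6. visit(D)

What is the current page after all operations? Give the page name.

Answer: D

Derivation:
After 1 (visit(L)): cur=L back=1 fwd=0
After 2 (back): cur=HOME back=0 fwd=1
After 3 (visit(X)): cur=X back=1 fwd=0
After 4 (visit(U)): cur=U back=2 fwd=0
After 5 (back): cur=X back=1 fwd=1
After 6 (visit(D)): cur=D back=2 fwd=0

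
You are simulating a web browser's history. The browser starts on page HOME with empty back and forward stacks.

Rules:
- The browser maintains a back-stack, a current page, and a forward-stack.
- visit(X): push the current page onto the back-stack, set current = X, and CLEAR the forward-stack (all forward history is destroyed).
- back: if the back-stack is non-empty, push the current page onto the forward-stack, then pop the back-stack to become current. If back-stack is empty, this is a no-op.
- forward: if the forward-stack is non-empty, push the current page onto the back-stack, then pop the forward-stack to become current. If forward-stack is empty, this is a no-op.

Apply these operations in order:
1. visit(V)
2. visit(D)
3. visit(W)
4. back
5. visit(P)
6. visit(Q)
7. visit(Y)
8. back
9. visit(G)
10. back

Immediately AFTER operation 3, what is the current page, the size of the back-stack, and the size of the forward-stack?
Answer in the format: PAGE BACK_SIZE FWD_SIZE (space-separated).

After 1 (visit(V)): cur=V back=1 fwd=0
After 2 (visit(D)): cur=D back=2 fwd=0
After 3 (visit(W)): cur=W back=3 fwd=0

W 3 0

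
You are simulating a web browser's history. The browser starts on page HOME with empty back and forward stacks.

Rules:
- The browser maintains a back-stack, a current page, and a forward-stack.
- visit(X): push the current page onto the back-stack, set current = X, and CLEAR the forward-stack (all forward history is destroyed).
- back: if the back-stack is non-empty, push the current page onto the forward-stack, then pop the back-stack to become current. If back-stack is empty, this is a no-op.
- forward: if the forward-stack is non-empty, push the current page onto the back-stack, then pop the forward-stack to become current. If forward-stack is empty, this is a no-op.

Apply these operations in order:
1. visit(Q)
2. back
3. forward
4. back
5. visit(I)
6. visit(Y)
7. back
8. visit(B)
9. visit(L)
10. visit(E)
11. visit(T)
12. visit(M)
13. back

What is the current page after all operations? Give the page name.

Answer: T

Derivation:
After 1 (visit(Q)): cur=Q back=1 fwd=0
After 2 (back): cur=HOME back=0 fwd=1
After 3 (forward): cur=Q back=1 fwd=0
After 4 (back): cur=HOME back=0 fwd=1
After 5 (visit(I)): cur=I back=1 fwd=0
After 6 (visit(Y)): cur=Y back=2 fwd=0
After 7 (back): cur=I back=1 fwd=1
After 8 (visit(B)): cur=B back=2 fwd=0
After 9 (visit(L)): cur=L back=3 fwd=0
After 10 (visit(E)): cur=E back=4 fwd=0
After 11 (visit(T)): cur=T back=5 fwd=0
After 12 (visit(M)): cur=M back=6 fwd=0
After 13 (back): cur=T back=5 fwd=1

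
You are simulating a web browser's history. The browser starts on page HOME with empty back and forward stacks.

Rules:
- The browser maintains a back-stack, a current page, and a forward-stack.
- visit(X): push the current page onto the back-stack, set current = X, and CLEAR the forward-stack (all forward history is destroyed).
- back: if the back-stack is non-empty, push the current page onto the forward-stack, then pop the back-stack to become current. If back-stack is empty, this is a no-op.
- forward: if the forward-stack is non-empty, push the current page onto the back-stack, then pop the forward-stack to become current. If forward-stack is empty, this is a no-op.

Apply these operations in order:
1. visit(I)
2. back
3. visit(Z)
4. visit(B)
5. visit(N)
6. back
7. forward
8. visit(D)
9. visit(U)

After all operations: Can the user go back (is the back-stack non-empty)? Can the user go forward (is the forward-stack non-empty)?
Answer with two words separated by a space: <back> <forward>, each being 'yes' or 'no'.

After 1 (visit(I)): cur=I back=1 fwd=0
After 2 (back): cur=HOME back=0 fwd=1
After 3 (visit(Z)): cur=Z back=1 fwd=0
After 4 (visit(B)): cur=B back=2 fwd=0
After 5 (visit(N)): cur=N back=3 fwd=0
After 6 (back): cur=B back=2 fwd=1
After 7 (forward): cur=N back=3 fwd=0
After 8 (visit(D)): cur=D back=4 fwd=0
After 9 (visit(U)): cur=U back=5 fwd=0

Answer: yes no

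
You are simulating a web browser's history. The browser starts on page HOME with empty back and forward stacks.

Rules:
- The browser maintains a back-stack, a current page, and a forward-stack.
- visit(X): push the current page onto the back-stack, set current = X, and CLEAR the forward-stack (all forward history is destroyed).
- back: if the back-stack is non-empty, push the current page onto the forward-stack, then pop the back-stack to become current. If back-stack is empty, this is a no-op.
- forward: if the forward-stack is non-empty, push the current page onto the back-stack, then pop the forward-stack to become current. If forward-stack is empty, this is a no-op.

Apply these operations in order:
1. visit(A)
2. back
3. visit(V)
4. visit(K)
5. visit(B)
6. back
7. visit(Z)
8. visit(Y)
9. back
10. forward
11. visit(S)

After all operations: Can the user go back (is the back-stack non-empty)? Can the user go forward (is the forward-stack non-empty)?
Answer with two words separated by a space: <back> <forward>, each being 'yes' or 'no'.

Answer: yes no

Derivation:
After 1 (visit(A)): cur=A back=1 fwd=0
After 2 (back): cur=HOME back=0 fwd=1
After 3 (visit(V)): cur=V back=1 fwd=0
After 4 (visit(K)): cur=K back=2 fwd=0
After 5 (visit(B)): cur=B back=3 fwd=0
After 6 (back): cur=K back=2 fwd=1
After 7 (visit(Z)): cur=Z back=3 fwd=0
After 8 (visit(Y)): cur=Y back=4 fwd=0
After 9 (back): cur=Z back=3 fwd=1
After 10 (forward): cur=Y back=4 fwd=0
After 11 (visit(S)): cur=S back=5 fwd=0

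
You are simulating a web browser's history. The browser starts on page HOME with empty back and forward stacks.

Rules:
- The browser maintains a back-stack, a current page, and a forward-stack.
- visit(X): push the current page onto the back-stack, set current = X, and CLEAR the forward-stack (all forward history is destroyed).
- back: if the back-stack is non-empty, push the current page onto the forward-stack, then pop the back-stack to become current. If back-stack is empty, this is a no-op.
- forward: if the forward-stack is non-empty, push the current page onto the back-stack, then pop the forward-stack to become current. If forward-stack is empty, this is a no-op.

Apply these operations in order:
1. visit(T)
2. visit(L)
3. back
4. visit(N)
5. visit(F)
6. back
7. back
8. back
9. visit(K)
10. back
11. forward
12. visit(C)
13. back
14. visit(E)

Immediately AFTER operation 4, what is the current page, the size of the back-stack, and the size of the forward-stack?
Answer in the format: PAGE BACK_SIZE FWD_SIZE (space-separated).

After 1 (visit(T)): cur=T back=1 fwd=0
After 2 (visit(L)): cur=L back=2 fwd=0
After 3 (back): cur=T back=1 fwd=1
After 4 (visit(N)): cur=N back=2 fwd=0

N 2 0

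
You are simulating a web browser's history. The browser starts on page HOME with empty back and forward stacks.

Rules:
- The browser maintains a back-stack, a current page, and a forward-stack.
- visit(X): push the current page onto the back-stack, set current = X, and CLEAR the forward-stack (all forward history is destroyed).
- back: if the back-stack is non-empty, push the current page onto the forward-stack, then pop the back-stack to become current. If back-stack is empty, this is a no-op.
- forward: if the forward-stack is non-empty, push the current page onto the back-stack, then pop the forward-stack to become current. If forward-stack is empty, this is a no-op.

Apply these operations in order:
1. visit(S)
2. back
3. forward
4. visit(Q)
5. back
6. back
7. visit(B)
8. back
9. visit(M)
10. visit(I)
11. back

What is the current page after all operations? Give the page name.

After 1 (visit(S)): cur=S back=1 fwd=0
After 2 (back): cur=HOME back=0 fwd=1
After 3 (forward): cur=S back=1 fwd=0
After 4 (visit(Q)): cur=Q back=2 fwd=0
After 5 (back): cur=S back=1 fwd=1
After 6 (back): cur=HOME back=0 fwd=2
After 7 (visit(B)): cur=B back=1 fwd=0
After 8 (back): cur=HOME back=0 fwd=1
After 9 (visit(M)): cur=M back=1 fwd=0
After 10 (visit(I)): cur=I back=2 fwd=0
After 11 (back): cur=M back=1 fwd=1

Answer: M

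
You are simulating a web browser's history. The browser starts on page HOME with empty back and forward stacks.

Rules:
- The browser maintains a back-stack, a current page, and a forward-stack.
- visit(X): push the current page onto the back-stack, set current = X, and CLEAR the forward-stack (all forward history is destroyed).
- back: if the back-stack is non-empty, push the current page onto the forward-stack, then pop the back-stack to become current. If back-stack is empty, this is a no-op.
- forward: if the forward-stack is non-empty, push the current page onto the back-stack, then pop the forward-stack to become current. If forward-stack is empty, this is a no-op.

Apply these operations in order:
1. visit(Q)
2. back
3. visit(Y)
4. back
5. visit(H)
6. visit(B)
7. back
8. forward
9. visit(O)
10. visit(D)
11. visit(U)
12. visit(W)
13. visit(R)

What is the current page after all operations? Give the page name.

After 1 (visit(Q)): cur=Q back=1 fwd=0
After 2 (back): cur=HOME back=0 fwd=1
After 3 (visit(Y)): cur=Y back=1 fwd=0
After 4 (back): cur=HOME back=0 fwd=1
After 5 (visit(H)): cur=H back=1 fwd=0
After 6 (visit(B)): cur=B back=2 fwd=0
After 7 (back): cur=H back=1 fwd=1
After 8 (forward): cur=B back=2 fwd=0
After 9 (visit(O)): cur=O back=3 fwd=0
After 10 (visit(D)): cur=D back=4 fwd=0
After 11 (visit(U)): cur=U back=5 fwd=0
After 12 (visit(W)): cur=W back=6 fwd=0
After 13 (visit(R)): cur=R back=7 fwd=0

Answer: R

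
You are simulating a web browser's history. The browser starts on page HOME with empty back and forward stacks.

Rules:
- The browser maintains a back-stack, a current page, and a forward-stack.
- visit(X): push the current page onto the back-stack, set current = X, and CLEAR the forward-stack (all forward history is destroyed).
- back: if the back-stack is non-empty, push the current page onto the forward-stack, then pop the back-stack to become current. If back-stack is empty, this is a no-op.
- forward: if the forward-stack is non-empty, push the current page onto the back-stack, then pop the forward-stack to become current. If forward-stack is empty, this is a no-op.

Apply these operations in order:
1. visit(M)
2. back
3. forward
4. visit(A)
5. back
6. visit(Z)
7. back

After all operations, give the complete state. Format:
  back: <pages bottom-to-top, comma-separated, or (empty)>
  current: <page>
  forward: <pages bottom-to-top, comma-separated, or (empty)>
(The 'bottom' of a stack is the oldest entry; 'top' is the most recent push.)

After 1 (visit(M)): cur=M back=1 fwd=0
After 2 (back): cur=HOME back=0 fwd=1
After 3 (forward): cur=M back=1 fwd=0
After 4 (visit(A)): cur=A back=2 fwd=0
After 5 (back): cur=M back=1 fwd=1
After 6 (visit(Z)): cur=Z back=2 fwd=0
After 7 (back): cur=M back=1 fwd=1

Answer: back: HOME
current: M
forward: Z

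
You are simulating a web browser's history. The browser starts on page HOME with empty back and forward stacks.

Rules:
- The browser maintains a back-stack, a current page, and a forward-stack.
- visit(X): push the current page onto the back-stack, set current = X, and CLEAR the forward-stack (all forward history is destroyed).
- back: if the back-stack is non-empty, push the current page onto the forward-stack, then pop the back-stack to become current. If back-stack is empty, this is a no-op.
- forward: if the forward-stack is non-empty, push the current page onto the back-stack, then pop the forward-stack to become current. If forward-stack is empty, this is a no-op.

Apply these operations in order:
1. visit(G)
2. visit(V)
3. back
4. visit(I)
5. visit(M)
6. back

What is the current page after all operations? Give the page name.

After 1 (visit(G)): cur=G back=1 fwd=0
After 2 (visit(V)): cur=V back=2 fwd=0
After 3 (back): cur=G back=1 fwd=1
After 4 (visit(I)): cur=I back=2 fwd=0
After 5 (visit(M)): cur=M back=3 fwd=0
After 6 (back): cur=I back=2 fwd=1

Answer: I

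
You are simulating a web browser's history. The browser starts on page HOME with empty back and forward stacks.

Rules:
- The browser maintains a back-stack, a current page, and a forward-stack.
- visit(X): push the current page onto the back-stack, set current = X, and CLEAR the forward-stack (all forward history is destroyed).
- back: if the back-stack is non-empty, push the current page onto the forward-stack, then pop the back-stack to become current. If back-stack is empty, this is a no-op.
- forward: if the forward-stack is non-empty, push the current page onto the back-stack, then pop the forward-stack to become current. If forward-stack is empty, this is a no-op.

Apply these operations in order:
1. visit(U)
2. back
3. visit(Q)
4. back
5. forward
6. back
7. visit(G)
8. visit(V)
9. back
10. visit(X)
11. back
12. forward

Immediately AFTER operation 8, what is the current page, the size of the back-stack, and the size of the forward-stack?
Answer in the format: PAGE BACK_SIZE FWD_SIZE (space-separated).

After 1 (visit(U)): cur=U back=1 fwd=0
After 2 (back): cur=HOME back=0 fwd=1
After 3 (visit(Q)): cur=Q back=1 fwd=0
After 4 (back): cur=HOME back=0 fwd=1
After 5 (forward): cur=Q back=1 fwd=0
After 6 (back): cur=HOME back=0 fwd=1
After 7 (visit(G)): cur=G back=1 fwd=0
After 8 (visit(V)): cur=V back=2 fwd=0

V 2 0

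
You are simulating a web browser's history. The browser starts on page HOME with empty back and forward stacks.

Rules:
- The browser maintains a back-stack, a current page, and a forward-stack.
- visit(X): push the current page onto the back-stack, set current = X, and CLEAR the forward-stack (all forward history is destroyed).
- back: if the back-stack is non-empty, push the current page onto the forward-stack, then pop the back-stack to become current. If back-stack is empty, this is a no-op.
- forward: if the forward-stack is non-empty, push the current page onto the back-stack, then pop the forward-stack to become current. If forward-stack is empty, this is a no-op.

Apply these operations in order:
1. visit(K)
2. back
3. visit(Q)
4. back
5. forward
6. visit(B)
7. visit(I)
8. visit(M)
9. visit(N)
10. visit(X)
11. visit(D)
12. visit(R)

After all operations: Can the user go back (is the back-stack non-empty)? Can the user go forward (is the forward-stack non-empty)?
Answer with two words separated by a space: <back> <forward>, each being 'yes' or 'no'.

After 1 (visit(K)): cur=K back=1 fwd=0
After 2 (back): cur=HOME back=0 fwd=1
After 3 (visit(Q)): cur=Q back=1 fwd=0
After 4 (back): cur=HOME back=0 fwd=1
After 5 (forward): cur=Q back=1 fwd=0
After 6 (visit(B)): cur=B back=2 fwd=0
After 7 (visit(I)): cur=I back=3 fwd=0
After 8 (visit(M)): cur=M back=4 fwd=0
After 9 (visit(N)): cur=N back=5 fwd=0
After 10 (visit(X)): cur=X back=6 fwd=0
After 11 (visit(D)): cur=D back=7 fwd=0
After 12 (visit(R)): cur=R back=8 fwd=0

Answer: yes no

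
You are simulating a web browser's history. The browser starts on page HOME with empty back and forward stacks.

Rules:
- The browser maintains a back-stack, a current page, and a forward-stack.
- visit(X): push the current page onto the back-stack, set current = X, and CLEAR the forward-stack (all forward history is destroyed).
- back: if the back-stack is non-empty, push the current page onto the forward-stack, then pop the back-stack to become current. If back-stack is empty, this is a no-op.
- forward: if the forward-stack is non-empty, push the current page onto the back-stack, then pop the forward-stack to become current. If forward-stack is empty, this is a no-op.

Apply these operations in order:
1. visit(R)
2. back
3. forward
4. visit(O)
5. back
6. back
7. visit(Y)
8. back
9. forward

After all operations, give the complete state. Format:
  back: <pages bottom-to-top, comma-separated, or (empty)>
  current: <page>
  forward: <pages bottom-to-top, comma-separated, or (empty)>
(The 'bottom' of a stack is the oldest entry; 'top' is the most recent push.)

After 1 (visit(R)): cur=R back=1 fwd=0
After 2 (back): cur=HOME back=0 fwd=1
After 3 (forward): cur=R back=1 fwd=0
After 4 (visit(O)): cur=O back=2 fwd=0
After 5 (back): cur=R back=1 fwd=1
After 6 (back): cur=HOME back=0 fwd=2
After 7 (visit(Y)): cur=Y back=1 fwd=0
After 8 (back): cur=HOME back=0 fwd=1
After 9 (forward): cur=Y back=1 fwd=0

Answer: back: HOME
current: Y
forward: (empty)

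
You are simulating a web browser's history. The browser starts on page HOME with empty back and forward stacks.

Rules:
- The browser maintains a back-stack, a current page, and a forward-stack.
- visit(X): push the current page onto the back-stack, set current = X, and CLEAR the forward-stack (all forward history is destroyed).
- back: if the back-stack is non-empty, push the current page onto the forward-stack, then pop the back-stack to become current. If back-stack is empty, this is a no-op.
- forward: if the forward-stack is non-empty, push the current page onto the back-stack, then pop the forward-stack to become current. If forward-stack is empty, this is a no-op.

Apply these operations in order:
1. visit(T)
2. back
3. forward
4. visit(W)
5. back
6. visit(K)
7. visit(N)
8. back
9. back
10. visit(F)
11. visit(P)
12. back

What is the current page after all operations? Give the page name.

After 1 (visit(T)): cur=T back=1 fwd=0
After 2 (back): cur=HOME back=0 fwd=1
After 3 (forward): cur=T back=1 fwd=0
After 4 (visit(W)): cur=W back=2 fwd=0
After 5 (back): cur=T back=1 fwd=1
After 6 (visit(K)): cur=K back=2 fwd=0
After 7 (visit(N)): cur=N back=3 fwd=0
After 8 (back): cur=K back=2 fwd=1
After 9 (back): cur=T back=1 fwd=2
After 10 (visit(F)): cur=F back=2 fwd=0
After 11 (visit(P)): cur=P back=3 fwd=0
After 12 (back): cur=F back=2 fwd=1

Answer: F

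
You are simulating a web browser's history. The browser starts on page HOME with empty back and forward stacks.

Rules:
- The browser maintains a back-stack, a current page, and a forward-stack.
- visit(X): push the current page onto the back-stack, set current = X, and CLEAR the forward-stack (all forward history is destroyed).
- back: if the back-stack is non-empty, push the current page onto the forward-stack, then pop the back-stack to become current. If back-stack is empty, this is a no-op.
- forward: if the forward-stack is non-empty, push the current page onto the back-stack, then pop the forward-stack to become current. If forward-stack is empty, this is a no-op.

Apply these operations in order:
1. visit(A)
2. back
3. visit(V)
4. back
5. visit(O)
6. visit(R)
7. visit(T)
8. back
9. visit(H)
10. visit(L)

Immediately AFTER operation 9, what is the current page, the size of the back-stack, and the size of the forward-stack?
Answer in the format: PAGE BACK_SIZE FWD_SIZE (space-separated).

After 1 (visit(A)): cur=A back=1 fwd=0
After 2 (back): cur=HOME back=0 fwd=1
After 3 (visit(V)): cur=V back=1 fwd=0
After 4 (back): cur=HOME back=0 fwd=1
After 5 (visit(O)): cur=O back=1 fwd=0
After 6 (visit(R)): cur=R back=2 fwd=0
After 7 (visit(T)): cur=T back=3 fwd=0
After 8 (back): cur=R back=2 fwd=1
After 9 (visit(H)): cur=H back=3 fwd=0

H 3 0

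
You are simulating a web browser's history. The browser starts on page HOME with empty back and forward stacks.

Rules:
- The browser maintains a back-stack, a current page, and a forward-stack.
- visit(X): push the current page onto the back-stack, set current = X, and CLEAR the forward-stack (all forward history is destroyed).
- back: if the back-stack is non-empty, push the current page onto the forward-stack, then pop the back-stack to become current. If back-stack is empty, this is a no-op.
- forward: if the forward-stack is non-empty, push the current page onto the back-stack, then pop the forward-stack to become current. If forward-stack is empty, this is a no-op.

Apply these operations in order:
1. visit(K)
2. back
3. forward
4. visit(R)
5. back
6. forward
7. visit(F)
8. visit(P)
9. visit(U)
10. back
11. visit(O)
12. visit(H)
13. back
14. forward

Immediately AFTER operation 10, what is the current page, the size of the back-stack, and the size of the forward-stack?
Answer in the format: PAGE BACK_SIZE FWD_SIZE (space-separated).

After 1 (visit(K)): cur=K back=1 fwd=0
After 2 (back): cur=HOME back=0 fwd=1
After 3 (forward): cur=K back=1 fwd=0
After 4 (visit(R)): cur=R back=2 fwd=0
After 5 (back): cur=K back=1 fwd=1
After 6 (forward): cur=R back=2 fwd=0
After 7 (visit(F)): cur=F back=3 fwd=0
After 8 (visit(P)): cur=P back=4 fwd=0
After 9 (visit(U)): cur=U back=5 fwd=0
After 10 (back): cur=P back=4 fwd=1

P 4 1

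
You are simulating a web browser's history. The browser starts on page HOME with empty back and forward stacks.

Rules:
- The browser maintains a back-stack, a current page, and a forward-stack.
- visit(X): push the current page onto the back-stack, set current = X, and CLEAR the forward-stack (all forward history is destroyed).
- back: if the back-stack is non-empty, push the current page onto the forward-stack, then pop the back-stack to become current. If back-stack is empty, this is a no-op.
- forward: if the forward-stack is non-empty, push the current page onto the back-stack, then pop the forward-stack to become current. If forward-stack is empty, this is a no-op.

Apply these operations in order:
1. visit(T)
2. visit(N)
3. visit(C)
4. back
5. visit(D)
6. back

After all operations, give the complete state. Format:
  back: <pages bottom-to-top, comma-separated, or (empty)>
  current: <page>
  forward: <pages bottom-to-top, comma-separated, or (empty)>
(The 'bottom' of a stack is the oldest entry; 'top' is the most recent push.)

Answer: back: HOME,T
current: N
forward: D

Derivation:
After 1 (visit(T)): cur=T back=1 fwd=0
After 2 (visit(N)): cur=N back=2 fwd=0
After 3 (visit(C)): cur=C back=3 fwd=0
After 4 (back): cur=N back=2 fwd=1
After 5 (visit(D)): cur=D back=3 fwd=0
After 6 (back): cur=N back=2 fwd=1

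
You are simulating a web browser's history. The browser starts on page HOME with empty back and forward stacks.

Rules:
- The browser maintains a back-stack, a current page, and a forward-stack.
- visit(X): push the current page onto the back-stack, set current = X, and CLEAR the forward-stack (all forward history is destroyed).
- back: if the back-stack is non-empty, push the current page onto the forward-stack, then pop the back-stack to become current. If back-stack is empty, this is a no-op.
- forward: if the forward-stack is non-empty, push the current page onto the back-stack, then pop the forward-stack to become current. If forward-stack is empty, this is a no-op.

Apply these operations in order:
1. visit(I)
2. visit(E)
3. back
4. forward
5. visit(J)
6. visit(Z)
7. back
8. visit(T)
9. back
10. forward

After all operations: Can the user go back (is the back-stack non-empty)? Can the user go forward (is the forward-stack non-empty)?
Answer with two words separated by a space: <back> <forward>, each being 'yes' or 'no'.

Answer: yes no

Derivation:
After 1 (visit(I)): cur=I back=1 fwd=0
After 2 (visit(E)): cur=E back=2 fwd=0
After 3 (back): cur=I back=1 fwd=1
After 4 (forward): cur=E back=2 fwd=0
After 5 (visit(J)): cur=J back=3 fwd=0
After 6 (visit(Z)): cur=Z back=4 fwd=0
After 7 (back): cur=J back=3 fwd=1
After 8 (visit(T)): cur=T back=4 fwd=0
After 9 (back): cur=J back=3 fwd=1
After 10 (forward): cur=T back=4 fwd=0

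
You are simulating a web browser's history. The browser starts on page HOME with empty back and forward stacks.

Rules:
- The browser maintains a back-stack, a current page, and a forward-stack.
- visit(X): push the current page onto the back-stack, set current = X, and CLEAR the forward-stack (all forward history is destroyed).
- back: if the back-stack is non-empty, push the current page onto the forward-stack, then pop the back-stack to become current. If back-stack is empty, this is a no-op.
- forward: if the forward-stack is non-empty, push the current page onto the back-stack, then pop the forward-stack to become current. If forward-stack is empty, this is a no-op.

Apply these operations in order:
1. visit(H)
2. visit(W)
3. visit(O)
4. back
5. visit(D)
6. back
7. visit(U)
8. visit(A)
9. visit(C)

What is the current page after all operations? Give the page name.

After 1 (visit(H)): cur=H back=1 fwd=0
After 2 (visit(W)): cur=W back=2 fwd=0
After 3 (visit(O)): cur=O back=3 fwd=0
After 4 (back): cur=W back=2 fwd=1
After 5 (visit(D)): cur=D back=3 fwd=0
After 6 (back): cur=W back=2 fwd=1
After 7 (visit(U)): cur=U back=3 fwd=0
After 8 (visit(A)): cur=A back=4 fwd=0
After 9 (visit(C)): cur=C back=5 fwd=0

Answer: C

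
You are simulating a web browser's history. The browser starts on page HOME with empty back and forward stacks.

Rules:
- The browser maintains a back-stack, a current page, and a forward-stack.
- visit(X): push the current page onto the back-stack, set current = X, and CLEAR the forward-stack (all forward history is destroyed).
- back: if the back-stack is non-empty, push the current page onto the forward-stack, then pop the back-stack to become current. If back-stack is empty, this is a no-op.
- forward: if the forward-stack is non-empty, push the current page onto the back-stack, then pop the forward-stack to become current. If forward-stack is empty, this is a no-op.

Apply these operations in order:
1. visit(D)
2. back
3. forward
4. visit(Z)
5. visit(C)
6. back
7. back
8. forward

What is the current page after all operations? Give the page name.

After 1 (visit(D)): cur=D back=1 fwd=0
After 2 (back): cur=HOME back=0 fwd=1
After 3 (forward): cur=D back=1 fwd=0
After 4 (visit(Z)): cur=Z back=2 fwd=0
After 5 (visit(C)): cur=C back=3 fwd=0
After 6 (back): cur=Z back=2 fwd=1
After 7 (back): cur=D back=1 fwd=2
After 8 (forward): cur=Z back=2 fwd=1

Answer: Z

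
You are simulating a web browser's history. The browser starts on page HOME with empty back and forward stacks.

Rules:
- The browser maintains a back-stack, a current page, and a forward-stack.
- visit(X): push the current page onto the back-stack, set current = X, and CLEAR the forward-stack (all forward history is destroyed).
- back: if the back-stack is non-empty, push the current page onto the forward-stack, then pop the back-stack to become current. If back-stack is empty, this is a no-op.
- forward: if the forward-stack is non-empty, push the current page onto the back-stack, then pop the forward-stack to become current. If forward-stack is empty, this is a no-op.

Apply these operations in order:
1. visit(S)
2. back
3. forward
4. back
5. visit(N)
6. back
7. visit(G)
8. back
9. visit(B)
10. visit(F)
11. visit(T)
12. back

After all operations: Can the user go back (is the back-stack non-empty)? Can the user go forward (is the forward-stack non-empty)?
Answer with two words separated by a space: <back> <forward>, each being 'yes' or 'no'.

Answer: yes yes

Derivation:
After 1 (visit(S)): cur=S back=1 fwd=0
After 2 (back): cur=HOME back=0 fwd=1
After 3 (forward): cur=S back=1 fwd=0
After 4 (back): cur=HOME back=0 fwd=1
After 5 (visit(N)): cur=N back=1 fwd=0
After 6 (back): cur=HOME back=0 fwd=1
After 7 (visit(G)): cur=G back=1 fwd=0
After 8 (back): cur=HOME back=0 fwd=1
After 9 (visit(B)): cur=B back=1 fwd=0
After 10 (visit(F)): cur=F back=2 fwd=0
After 11 (visit(T)): cur=T back=3 fwd=0
After 12 (back): cur=F back=2 fwd=1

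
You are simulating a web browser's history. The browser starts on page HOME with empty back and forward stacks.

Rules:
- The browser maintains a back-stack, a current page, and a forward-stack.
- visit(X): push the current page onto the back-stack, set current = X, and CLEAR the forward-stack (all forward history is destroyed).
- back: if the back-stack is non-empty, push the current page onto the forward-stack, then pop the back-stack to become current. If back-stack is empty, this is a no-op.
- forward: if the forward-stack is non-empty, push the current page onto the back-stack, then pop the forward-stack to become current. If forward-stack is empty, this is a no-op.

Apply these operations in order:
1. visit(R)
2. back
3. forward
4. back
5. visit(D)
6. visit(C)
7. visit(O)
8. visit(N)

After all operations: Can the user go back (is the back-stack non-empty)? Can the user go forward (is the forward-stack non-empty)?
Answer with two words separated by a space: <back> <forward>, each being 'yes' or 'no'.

After 1 (visit(R)): cur=R back=1 fwd=0
After 2 (back): cur=HOME back=0 fwd=1
After 3 (forward): cur=R back=1 fwd=0
After 4 (back): cur=HOME back=0 fwd=1
After 5 (visit(D)): cur=D back=1 fwd=0
After 6 (visit(C)): cur=C back=2 fwd=0
After 7 (visit(O)): cur=O back=3 fwd=0
After 8 (visit(N)): cur=N back=4 fwd=0

Answer: yes no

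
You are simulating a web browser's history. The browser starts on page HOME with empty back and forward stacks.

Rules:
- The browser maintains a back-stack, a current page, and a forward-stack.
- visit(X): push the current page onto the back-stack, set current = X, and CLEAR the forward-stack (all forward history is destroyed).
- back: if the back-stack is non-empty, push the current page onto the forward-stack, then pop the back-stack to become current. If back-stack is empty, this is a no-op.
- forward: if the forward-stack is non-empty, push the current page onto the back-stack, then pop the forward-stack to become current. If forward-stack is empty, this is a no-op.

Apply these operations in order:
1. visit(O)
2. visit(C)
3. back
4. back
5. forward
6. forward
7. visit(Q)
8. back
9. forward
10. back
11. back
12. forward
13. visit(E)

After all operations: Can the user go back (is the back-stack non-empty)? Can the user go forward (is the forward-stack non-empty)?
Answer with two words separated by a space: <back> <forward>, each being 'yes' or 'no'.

Answer: yes no

Derivation:
After 1 (visit(O)): cur=O back=1 fwd=0
After 2 (visit(C)): cur=C back=2 fwd=0
After 3 (back): cur=O back=1 fwd=1
After 4 (back): cur=HOME back=0 fwd=2
After 5 (forward): cur=O back=1 fwd=1
After 6 (forward): cur=C back=2 fwd=0
After 7 (visit(Q)): cur=Q back=3 fwd=0
After 8 (back): cur=C back=2 fwd=1
After 9 (forward): cur=Q back=3 fwd=0
After 10 (back): cur=C back=2 fwd=1
After 11 (back): cur=O back=1 fwd=2
After 12 (forward): cur=C back=2 fwd=1
After 13 (visit(E)): cur=E back=3 fwd=0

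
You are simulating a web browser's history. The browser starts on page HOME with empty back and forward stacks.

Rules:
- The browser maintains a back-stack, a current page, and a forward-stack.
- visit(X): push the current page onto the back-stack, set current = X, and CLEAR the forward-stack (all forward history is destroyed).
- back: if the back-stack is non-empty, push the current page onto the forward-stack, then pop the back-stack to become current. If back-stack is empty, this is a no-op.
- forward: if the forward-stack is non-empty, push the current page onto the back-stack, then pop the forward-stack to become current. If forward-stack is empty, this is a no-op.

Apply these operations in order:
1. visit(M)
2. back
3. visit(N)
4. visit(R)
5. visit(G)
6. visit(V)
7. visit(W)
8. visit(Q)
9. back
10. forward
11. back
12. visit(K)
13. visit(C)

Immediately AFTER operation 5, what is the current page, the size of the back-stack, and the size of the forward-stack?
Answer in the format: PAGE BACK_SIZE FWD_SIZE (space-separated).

After 1 (visit(M)): cur=M back=1 fwd=0
After 2 (back): cur=HOME back=0 fwd=1
After 3 (visit(N)): cur=N back=1 fwd=0
After 4 (visit(R)): cur=R back=2 fwd=0
After 5 (visit(G)): cur=G back=3 fwd=0

G 3 0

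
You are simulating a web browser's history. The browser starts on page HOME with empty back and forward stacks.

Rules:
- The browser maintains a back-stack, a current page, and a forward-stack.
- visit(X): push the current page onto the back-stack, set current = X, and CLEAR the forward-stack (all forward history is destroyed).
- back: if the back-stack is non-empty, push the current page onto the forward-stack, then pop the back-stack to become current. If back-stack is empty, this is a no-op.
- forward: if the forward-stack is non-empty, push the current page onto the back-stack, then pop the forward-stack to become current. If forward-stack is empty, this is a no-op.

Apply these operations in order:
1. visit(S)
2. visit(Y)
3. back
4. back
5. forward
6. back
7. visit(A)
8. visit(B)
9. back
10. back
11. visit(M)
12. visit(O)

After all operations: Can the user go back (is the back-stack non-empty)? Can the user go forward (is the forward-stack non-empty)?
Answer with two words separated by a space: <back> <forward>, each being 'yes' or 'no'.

Answer: yes no

Derivation:
After 1 (visit(S)): cur=S back=1 fwd=0
After 2 (visit(Y)): cur=Y back=2 fwd=0
After 3 (back): cur=S back=1 fwd=1
After 4 (back): cur=HOME back=0 fwd=2
After 5 (forward): cur=S back=1 fwd=1
After 6 (back): cur=HOME back=0 fwd=2
After 7 (visit(A)): cur=A back=1 fwd=0
After 8 (visit(B)): cur=B back=2 fwd=0
After 9 (back): cur=A back=1 fwd=1
After 10 (back): cur=HOME back=0 fwd=2
After 11 (visit(M)): cur=M back=1 fwd=0
After 12 (visit(O)): cur=O back=2 fwd=0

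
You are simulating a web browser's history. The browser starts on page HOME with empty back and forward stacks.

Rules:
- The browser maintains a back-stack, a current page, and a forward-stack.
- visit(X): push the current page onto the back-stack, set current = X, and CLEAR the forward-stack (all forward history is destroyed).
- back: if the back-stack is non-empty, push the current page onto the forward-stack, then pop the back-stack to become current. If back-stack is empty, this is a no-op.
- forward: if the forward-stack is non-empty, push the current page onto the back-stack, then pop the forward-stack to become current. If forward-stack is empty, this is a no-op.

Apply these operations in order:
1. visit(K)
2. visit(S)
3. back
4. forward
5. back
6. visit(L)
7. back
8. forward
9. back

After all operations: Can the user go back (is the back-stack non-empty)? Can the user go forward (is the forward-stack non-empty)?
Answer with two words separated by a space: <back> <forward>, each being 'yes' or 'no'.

Answer: yes yes

Derivation:
After 1 (visit(K)): cur=K back=1 fwd=0
After 2 (visit(S)): cur=S back=2 fwd=0
After 3 (back): cur=K back=1 fwd=1
After 4 (forward): cur=S back=2 fwd=0
After 5 (back): cur=K back=1 fwd=1
After 6 (visit(L)): cur=L back=2 fwd=0
After 7 (back): cur=K back=1 fwd=1
After 8 (forward): cur=L back=2 fwd=0
After 9 (back): cur=K back=1 fwd=1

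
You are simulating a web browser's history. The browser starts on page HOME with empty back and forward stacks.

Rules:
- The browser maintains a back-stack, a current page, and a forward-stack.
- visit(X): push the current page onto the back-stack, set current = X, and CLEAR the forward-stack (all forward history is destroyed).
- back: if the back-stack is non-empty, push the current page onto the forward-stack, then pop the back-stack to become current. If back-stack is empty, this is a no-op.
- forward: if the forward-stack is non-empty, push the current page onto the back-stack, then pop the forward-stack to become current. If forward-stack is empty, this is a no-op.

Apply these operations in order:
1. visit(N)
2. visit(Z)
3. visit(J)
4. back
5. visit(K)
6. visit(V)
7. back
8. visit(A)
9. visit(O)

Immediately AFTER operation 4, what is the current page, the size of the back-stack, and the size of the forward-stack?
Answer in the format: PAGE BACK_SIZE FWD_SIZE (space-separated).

After 1 (visit(N)): cur=N back=1 fwd=0
After 2 (visit(Z)): cur=Z back=2 fwd=0
After 3 (visit(J)): cur=J back=3 fwd=0
After 4 (back): cur=Z back=2 fwd=1

Z 2 1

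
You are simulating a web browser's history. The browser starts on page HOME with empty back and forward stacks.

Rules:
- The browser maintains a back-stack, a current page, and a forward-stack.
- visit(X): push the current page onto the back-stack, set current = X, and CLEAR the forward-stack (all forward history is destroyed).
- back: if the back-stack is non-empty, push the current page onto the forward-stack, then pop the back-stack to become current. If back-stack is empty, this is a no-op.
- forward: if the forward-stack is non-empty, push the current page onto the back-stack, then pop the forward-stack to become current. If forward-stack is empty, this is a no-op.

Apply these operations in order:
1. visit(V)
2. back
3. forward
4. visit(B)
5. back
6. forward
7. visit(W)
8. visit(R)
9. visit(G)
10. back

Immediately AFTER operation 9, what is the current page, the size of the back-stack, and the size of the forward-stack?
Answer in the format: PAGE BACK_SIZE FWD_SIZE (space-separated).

After 1 (visit(V)): cur=V back=1 fwd=0
After 2 (back): cur=HOME back=0 fwd=1
After 3 (forward): cur=V back=1 fwd=0
After 4 (visit(B)): cur=B back=2 fwd=0
After 5 (back): cur=V back=1 fwd=1
After 6 (forward): cur=B back=2 fwd=0
After 7 (visit(W)): cur=W back=3 fwd=0
After 8 (visit(R)): cur=R back=4 fwd=0
After 9 (visit(G)): cur=G back=5 fwd=0

G 5 0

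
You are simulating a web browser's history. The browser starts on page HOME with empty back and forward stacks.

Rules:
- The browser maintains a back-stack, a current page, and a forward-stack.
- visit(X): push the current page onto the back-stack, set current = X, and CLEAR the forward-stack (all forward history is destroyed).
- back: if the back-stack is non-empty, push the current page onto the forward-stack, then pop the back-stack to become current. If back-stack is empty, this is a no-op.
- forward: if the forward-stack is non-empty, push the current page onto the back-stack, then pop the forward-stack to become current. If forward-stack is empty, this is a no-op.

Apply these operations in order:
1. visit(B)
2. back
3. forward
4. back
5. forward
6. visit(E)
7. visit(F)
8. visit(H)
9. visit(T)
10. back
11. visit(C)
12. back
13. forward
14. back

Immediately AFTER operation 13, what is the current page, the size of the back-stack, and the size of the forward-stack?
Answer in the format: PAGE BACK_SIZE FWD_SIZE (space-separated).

After 1 (visit(B)): cur=B back=1 fwd=0
After 2 (back): cur=HOME back=0 fwd=1
After 3 (forward): cur=B back=1 fwd=0
After 4 (back): cur=HOME back=0 fwd=1
After 5 (forward): cur=B back=1 fwd=0
After 6 (visit(E)): cur=E back=2 fwd=0
After 7 (visit(F)): cur=F back=3 fwd=0
After 8 (visit(H)): cur=H back=4 fwd=0
After 9 (visit(T)): cur=T back=5 fwd=0
After 10 (back): cur=H back=4 fwd=1
After 11 (visit(C)): cur=C back=5 fwd=0
After 12 (back): cur=H back=4 fwd=1
After 13 (forward): cur=C back=5 fwd=0

C 5 0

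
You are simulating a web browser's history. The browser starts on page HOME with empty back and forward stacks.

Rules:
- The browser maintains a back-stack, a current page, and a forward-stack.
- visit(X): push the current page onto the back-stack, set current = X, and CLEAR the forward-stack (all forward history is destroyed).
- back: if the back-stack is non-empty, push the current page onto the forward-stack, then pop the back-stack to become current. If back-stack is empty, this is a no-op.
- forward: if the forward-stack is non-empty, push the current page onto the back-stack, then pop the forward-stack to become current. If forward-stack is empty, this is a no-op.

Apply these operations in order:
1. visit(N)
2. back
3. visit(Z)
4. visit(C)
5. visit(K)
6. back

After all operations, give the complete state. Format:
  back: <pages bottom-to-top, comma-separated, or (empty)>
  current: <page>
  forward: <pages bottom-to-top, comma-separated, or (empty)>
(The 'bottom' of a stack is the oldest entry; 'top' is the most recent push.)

Answer: back: HOME,Z
current: C
forward: K

Derivation:
After 1 (visit(N)): cur=N back=1 fwd=0
After 2 (back): cur=HOME back=0 fwd=1
After 3 (visit(Z)): cur=Z back=1 fwd=0
After 4 (visit(C)): cur=C back=2 fwd=0
After 5 (visit(K)): cur=K back=3 fwd=0
After 6 (back): cur=C back=2 fwd=1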